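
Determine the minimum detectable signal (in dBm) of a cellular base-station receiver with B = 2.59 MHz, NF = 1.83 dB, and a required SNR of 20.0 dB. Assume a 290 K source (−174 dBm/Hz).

−88.0 dBm

Sensitivity = −174 + 10 log₁₀(B) + NF + SNR_min
= −174 + 64.13 + 1.83 + 20.0
= −88.04 dBm → −88.0 dBm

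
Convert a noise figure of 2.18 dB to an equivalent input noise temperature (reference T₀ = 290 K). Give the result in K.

F = 10^(2.18/10) = 1.65196
T_e = (F − 1)·T₀ = (1.65196 − 1) × 290 = 189 K

189 K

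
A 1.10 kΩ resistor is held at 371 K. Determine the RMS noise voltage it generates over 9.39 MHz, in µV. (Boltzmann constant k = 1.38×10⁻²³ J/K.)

14.5 µV

V_n = √(4kTRB)
4kTRB = 4 × 1.38×10⁻²³ × 371 × 1.10×10³ × 9.39×10⁶ = 2.12×10⁻¹⁰ V²
V_n = √(2.12×10⁻¹⁰) = 1.45×10⁻⁵ V = 14.5 µV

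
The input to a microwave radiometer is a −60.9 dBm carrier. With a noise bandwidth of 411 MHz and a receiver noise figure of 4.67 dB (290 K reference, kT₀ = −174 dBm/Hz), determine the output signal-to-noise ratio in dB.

Noise floor: N = −174 + 10 log₁₀(B) + NF
10 log₁₀(4.11×10⁸) = 86.14 dB
N = −174 + 86.14 + 4.67 = −83.19 dBm
SNR = P_sig − N = −60.9 − (−83.19) = 22.29 dB → 22.3 dB

22.3 dB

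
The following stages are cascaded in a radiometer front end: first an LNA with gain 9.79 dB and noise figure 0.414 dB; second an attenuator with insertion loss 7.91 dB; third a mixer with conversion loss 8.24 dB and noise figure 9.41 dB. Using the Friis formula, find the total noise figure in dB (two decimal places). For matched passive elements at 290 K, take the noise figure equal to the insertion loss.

Convert to linear (a loss of L dB is a gain of −L dB): F_i = 10^(NF_i/10), G_i = 10^(G_i,dB/10)
  Stage 1: F_1 = 10^(0.414/10) = 1.100, G_1 = 10^(9.79/10) = 9.528
  Stage 2: F_2 = 10^(7.91/10) = 6.180, G_2 = 10^(−7.91/10) = 0.1618
  Stage 3: F_3 = 10^(9.41/10) = 8.730, G_3 = 10^(−8.24/10) = 0.1500
Friis cascade:
  F = 1.100 + (6.180 − 1)/9.528 + (8.730 − 1)/1.542 = 6.657
NF = 10 log₁₀(6.657) = 8.23 dB

8.23 dB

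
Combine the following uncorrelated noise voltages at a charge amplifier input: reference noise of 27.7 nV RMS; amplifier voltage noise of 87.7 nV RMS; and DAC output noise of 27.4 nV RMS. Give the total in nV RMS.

Uncorrelated sources add in power (mean-square): V_tot = √(ΣV_i²)
V_tot = √[(2.77×10⁻⁸)² + (8.77×10⁻⁸)² + (2.74×10⁻⁸)²] = 9.60×10⁻⁸ V = 96.0 nV

96.0 nV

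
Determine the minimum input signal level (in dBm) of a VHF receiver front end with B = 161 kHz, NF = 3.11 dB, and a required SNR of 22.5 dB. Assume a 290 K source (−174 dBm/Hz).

−96.3 dBm

Sensitivity = −174 + 10 log₁₀(B) + NF + SNR_min
= −174 + 52.07 + 3.11 + 22.5
= −96.32 dBm → −96.3 dBm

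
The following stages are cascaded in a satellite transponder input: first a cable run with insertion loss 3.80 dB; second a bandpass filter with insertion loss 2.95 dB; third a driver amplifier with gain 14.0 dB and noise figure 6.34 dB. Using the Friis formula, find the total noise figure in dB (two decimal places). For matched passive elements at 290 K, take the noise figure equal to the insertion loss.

13.09 dB

Convert to linear (a loss of L dB is a gain of −L dB): F_i = 10^(NF_i/10), G_i = 10^(G_i,dB/10)
  Stage 1: F_1 = 10^(3.80/10) = 2.399, G_1 = 10^(−3.80/10) = 0.4169
  Stage 2: F_2 = 10^(2.95/10) = 1.972, G_2 = 10^(−2.95/10) = 0.5070
  Stage 3: F_3 = 10^(6.34/10) = 4.305, G_3 = 10^(14.0/10) = 25.12
Friis cascade:
  F = 2.399 + (1.972 − 1)/0.4169 + (4.305 − 1)/0.2113 = 20.37
NF = 10 log₁₀(20.37) = 13.09 dB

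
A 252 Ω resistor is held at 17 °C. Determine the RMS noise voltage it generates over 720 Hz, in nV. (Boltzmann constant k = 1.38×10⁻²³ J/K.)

T = 17 °C + 273.15 = 290.15 K
V_n = √(4kTRB)
4kTRB = 4 × 1.38×10⁻²³ × 290.15 × 2.52×10² × 7.20×10² = 2.91×10⁻¹⁵ V²
V_n = √(2.91×10⁻¹⁵) = 5.39×10⁻⁸ V = 53.9 nV

53.9 nV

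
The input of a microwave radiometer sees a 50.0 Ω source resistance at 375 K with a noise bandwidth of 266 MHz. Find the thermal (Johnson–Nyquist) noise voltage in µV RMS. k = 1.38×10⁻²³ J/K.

16.6 µV

V_n = √(4kTRB)
4kTRB = 4 × 1.38×10⁻²³ × 375 × 5.00×10¹ × 2.66×10⁸ = 2.75×10⁻¹⁰ V²
V_n = √(2.75×10⁻¹⁰) = 1.66×10⁻⁵ V = 16.6 µV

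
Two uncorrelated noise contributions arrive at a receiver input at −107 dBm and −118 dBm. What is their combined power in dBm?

−106.7 dBm

Convert to linear, add, convert back:
P₁ = 2.00×10⁻¹⁴ W, P₂ = 1.58×10⁻¹⁵ W
P_tot = 2.15×10⁻¹⁴ W → 10 log₁₀(P_tot / 10⁻³) = −106.7 dBm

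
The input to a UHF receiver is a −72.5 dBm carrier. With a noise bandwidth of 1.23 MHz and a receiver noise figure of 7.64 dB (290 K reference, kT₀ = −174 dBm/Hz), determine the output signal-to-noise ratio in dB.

33.0 dB

Noise floor: N = −174 + 10 log₁₀(B) + NF
10 log₁₀(1.23×10⁶) = 60.9 dB
N = −174 + 60.9 + 7.64 = −105.46 dBm
SNR = P_sig − N = −72.5 − (−105.46) = 32.96 dB → 33.0 dB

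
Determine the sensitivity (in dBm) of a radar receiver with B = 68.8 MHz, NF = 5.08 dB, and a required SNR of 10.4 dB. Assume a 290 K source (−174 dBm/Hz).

Sensitivity = −174 + 10 log₁₀(B) + NF + SNR_min
= −174 + 78.38 + 5.08 + 10.4
= −80.14 dBm → −80.1 dBm

−80.1 dBm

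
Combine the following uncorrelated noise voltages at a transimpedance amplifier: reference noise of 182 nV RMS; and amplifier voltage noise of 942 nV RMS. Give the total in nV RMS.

Uncorrelated sources add in power (mean-square): V_tot = √(ΣV_i²)
V_tot = √[(1.82×10⁻⁷)² + (9.42×10⁻⁷)²] = 9.59×10⁻⁷ V = 959 nV

959 nV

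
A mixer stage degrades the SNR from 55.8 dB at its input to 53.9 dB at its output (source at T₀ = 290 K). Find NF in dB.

1.9 dB

NF (dB) = SNR_in(dB) − SNR_out(dB) when the source is at T₀
NF = 55.8 − 53.9 = 1.9 dB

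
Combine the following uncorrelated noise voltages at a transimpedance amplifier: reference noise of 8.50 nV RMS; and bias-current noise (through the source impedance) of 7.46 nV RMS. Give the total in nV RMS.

11.3 nV

Uncorrelated sources add in power (mean-square): V_tot = √(ΣV_i²)
V_tot = √[(8.50×10⁻⁹)² + (7.46×10⁻⁹)²] = 1.13×10⁻⁸ V = 11.3 nV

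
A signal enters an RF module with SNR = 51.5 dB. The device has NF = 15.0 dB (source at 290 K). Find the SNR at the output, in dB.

36.5 dB

By definition F = SNR_in/SNR_out, so in dB: SNR_out = SNR_in − NF
SNR_out = 51.5 − 15.0 = 36.5 dB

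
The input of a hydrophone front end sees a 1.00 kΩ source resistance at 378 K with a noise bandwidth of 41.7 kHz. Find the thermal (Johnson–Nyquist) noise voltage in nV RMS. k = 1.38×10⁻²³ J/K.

V_n = √(4kTRB)
4kTRB = 4 × 1.38×10⁻²³ × 378 × 1.00×10³ × 4.17×10⁴ = 8.70×10⁻¹³ V²
V_n = √(8.70×10⁻¹³) = 9.33×10⁻⁷ V = 933 nV

933 nV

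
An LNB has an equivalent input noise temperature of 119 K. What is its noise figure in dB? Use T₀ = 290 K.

1.49 dB

F = 1 + T_e/T₀ = 1 + 119/290 = 1.41034
NF = 10 log₁₀(1.41034) = 1.49 dB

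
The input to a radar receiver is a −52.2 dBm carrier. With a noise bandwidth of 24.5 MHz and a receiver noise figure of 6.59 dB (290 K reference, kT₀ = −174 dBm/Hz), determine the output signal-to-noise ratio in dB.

41.3 dB

Noise floor: N = −174 + 10 log₁₀(B) + NF
10 log₁₀(2.45×10⁷) = 73.89 dB
N = −174 + 73.89 + 6.59 = −93.52 dBm
SNR = P_sig − N = −52.2 − (−93.52) = 41.32 dB → 41.3 dB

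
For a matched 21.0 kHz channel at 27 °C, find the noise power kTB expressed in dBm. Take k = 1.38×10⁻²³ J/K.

T = 27 °C + 273.15 = 300.15 K
P_n = kTB = 1.38×10⁻²³ × 300.15 × 2.10×10⁴ = 8.70×10⁻¹⁷ W
In dBm: 10 log₁₀(8.70×10⁻¹⁷ / 10⁻³) = −130.6 dBm

−130.6 dBm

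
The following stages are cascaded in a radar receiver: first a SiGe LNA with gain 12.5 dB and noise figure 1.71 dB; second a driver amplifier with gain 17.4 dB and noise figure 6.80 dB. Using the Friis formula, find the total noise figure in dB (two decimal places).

2.29 dB

Convert to linear (a loss of L dB is a gain of −L dB): F_i = 10^(NF_i/10), G_i = 10^(G_i,dB/10)
  Stage 1: F_1 = 10^(1.71/10) = 1.483, G_1 = 10^(12.5/10) = 17.78
  Stage 2: F_2 = 10^(6.80/10) = 4.786, G_2 = 10^(17.4/10) = 54.95
Friis cascade:
  F = 1.483 + (4.786 − 1)/17.78 = 1.695
NF = 10 log₁₀(1.695) = 2.29 dB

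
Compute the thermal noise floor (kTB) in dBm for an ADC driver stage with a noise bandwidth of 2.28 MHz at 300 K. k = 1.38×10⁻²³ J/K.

−110.3 dBm

P_n = kTB = 1.38×10⁻²³ × 300 × 2.28×10⁶ = 9.44×10⁻¹⁵ W
In dBm: 10 log₁₀(9.44×10⁻¹⁵ / 10⁻³) = −110.3 dBm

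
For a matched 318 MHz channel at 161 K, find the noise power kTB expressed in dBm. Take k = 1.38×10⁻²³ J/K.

P_n = kTB = 1.38×10⁻²³ × 161 × 3.18×10⁸ = 7.07×10⁻¹³ W
In dBm: 10 log₁₀(7.07×10⁻¹³ / 10⁻³) = −91.5 dBm

−91.5 dBm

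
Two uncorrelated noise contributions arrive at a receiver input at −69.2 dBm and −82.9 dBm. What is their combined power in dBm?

Convert to linear, add, convert back:
P₁ = 1.20×10⁻¹⁰ W, P₂ = 5.13×10⁻¹² W
P_tot = 1.25×10⁻¹⁰ W → 10 log₁₀(P_tot / 10⁻³) = −69.0 dBm

−69.0 dBm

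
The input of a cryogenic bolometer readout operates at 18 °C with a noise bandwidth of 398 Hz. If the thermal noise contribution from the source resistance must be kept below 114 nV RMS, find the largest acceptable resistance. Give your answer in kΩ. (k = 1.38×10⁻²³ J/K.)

T = 18 °C + 273.15 = 291.15 K
Johnson–Nyquist: V_n = √(4kTRB) ⇒ R = V_n² / (4kTB)
4kTB = 4 × 1.38×10⁻²³ × 291.15 × 3.98×10² = 6.40×10⁻¹⁸
R = (1.14×10⁻⁷)² / 6.40×10⁻¹⁸ = 2.03×10³ Ω = 2.03 kΩ

2.03 kΩ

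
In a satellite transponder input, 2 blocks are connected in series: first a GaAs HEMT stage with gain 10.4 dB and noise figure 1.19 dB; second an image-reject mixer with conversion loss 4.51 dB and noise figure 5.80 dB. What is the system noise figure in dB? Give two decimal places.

Convert to linear (a loss of L dB is a gain of −L dB): F_i = 10^(NF_i/10), G_i = 10^(G_i,dB/10)
  Stage 1: F_1 = 10^(1.19/10) = 1.315, G_1 = 10^(10.4/10) = 10.96
  Stage 2: F_2 = 10^(5.80/10) = 3.802, G_2 = 10^(−4.51/10) = 0.3540
Friis cascade:
  F = 1.315 + (3.802 − 1)/10.96 = 1.571
NF = 10 log₁₀(1.571) = 1.96 dB

1.96 dB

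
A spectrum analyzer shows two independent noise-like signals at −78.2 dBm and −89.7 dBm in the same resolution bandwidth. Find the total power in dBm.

−77.9 dBm

Convert to linear, add, convert back:
P₁ = 1.51×10⁻¹¹ W, P₂ = 1.07×10⁻¹² W
P_tot = 1.62×10⁻¹¹ W → 10 log₁₀(P_tot / 10⁻³) = −77.9 dBm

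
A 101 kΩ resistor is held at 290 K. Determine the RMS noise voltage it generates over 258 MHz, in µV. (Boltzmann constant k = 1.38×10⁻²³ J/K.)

646 µV

V_n = √(4kTRB)
4kTRB = 4 × 1.38×10⁻²³ × 290 × 1.01×10⁵ × 2.58×10⁸ = 4.17×10⁻⁷ V²
V_n = √(4.17×10⁻⁷) = 6.46×10⁻⁴ V = 646 µV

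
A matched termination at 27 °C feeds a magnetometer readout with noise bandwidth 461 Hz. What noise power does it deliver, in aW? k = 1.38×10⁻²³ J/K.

1.91 aW

T = 27 °C + 273.15 = 300.15 K
P_n = kTB = 1.38×10⁻²³ × 300.15 × 4.61×10² = 1.91×10⁻¹⁸ W = 1.91 aW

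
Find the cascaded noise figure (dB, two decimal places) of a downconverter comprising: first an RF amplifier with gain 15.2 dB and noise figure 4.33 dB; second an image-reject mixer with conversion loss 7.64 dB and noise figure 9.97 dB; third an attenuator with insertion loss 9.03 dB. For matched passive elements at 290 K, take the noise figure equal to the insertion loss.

6.24 dB

Convert to linear (a loss of L dB is a gain of −L dB): F_i = 10^(NF_i/10), G_i = 10^(G_i,dB/10)
  Stage 1: F_1 = 10^(4.33/10) = 2.710, G_1 = 10^(15.2/10) = 33.11
  Stage 2: F_2 = 10^(9.97/10) = 9.931, G_2 = 10^(−7.64/10) = 0.1722
  Stage 3: F_3 = 10^(9.03/10) = 7.998, G_3 = 10^(−9.03/10) = 0.1250
Friis cascade:
  F = 2.710 + (9.931 − 1)/33.11 + (7.998 − 1)/5.702 = 4.207
NF = 10 log₁₀(4.207) = 6.24 dB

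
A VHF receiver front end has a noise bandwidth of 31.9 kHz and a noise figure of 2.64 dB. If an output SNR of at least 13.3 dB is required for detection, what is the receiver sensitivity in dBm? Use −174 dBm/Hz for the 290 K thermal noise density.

−113.0 dBm

Sensitivity = −174 + 10 log₁₀(B) + NF + SNR_min
= −174 + 45.04 + 2.64 + 13.3
= −113.02 dBm → −113.0 dBm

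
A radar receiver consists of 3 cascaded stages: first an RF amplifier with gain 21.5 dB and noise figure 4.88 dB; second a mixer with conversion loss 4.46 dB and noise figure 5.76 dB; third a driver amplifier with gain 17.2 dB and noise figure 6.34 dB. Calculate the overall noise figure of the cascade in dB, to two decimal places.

5.00 dB

Convert to linear (a loss of L dB is a gain of −L dB): F_i = 10^(NF_i/10), G_i = 10^(G_i,dB/10)
  Stage 1: F_1 = 10^(4.88/10) = 3.076, G_1 = 10^(21.5/10) = 141.3
  Stage 2: F_2 = 10^(5.76/10) = 3.767, G_2 = 10^(−4.46/10) = 0.3581
  Stage 3: F_3 = 10^(6.34/10) = 4.305, G_3 = 10^(17.2/10) = 52.48
Friis cascade:
  F = 3.076 + (3.767 − 1)/141.3 + (4.305 − 1)/50.58 = 3.161
NF = 10 log₁₀(3.161) = 5.00 dB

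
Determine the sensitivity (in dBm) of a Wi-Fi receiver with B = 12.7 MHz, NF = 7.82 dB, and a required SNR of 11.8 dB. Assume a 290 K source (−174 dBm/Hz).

Sensitivity = −174 + 10 log₁₀(B) + NF + SNR_min
= −174 + 71.04 + 7.82 + 11.8
= −83.34 dBm → −83.3 dBm

−83.3 dBm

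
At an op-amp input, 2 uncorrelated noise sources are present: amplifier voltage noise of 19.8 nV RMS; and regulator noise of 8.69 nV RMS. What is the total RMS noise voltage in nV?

Uncorrelated sources add in power (mean-square): V_tot = √(ΣV_i²)
V_tot = √[(1.98×10⁻⁸)² + (8.69×10⁻⁹)²] = 2.16×10⁻⁸ V = 21.6 nV

21.6 nV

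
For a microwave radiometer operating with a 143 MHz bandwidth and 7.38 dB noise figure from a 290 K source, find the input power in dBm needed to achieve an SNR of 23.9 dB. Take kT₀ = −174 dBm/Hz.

−61.2 dBm

Sensitivity = −174 + 10 log₁₀(B) + NF + SNR_min
= −174 + 81.55 + 7.38 + 23.9
= −61.17 dBm → −61.2 dBm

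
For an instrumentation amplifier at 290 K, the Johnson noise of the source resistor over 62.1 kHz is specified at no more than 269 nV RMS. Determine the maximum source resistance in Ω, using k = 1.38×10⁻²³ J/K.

72.8 Ω

Johnson–Nyquist: V_n = √(4kTRB) ⇒ R = V_n² / (4kTB)
4kTB = 4 × 1.38×10⁻²³ × 290 × 6.21×10⁴ = 9.94×10⁻¹⁶
R = (2.69×10⁻⁷)² / 9.94×10⁻¹⁶ = 7.28×10¹ Ω = 72.8 Ω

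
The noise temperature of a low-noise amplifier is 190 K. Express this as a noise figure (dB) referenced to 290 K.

2.19 dB

F = 1 + T_e/T₀ = 1 + 190/290 = 1.65517
NF = 10 log₁₀(1.65517) = 2.19 dB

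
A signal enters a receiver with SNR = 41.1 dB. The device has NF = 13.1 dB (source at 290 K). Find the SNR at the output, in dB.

By definition F = SNR_in/SNR_out, so in dB: SNR_out = SNR_in − NF
SNR_out = 41.1 − 13.1 = 28.0 dB

28.0 dB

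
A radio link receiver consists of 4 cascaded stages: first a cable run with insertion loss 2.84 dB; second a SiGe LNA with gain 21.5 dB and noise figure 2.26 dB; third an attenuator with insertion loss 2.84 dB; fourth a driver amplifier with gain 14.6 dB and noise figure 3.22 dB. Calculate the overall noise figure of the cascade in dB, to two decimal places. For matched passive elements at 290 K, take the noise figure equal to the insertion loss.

Convert to linear (a loss of L dB is a gain of −L dB): F_i = 10^(NF_i/10), G_i = 10^(G_i,dB/10)
  Stage 1: F_1 = 10^(2.84/10) = 1.923, G_1 = 10^(−2.84/10) = 0.5200
  Stage 2: F_2 = 10^(2.26/10) = 1.683, G_2 = 10^(21.5/10) = 141.3
  Stage 3: F_3 = 10^(2.84/10) = 1.923, G_3 = 10^(−2.84/10) = 0.5200
  Stage 4: F_4 = 10^(3.22/10) = 2.099, G_4 = 10^(14.6/10) = 28.84
Friis cascade:
  F = 1.923 + (1.683 − 1)/0.5200 + (1.923 − 1)/73.45 + (2.099 − 1)/38.19 = 3.277
NF = 10 log₁₀(3.277) = 5.16 dB

5.16 dB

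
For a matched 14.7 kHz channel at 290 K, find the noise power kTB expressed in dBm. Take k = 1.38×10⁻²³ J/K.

P_n = kTB = 1.38×10⁻²³ × 290 × 1.47×10⁴ = 5.88×10⁻¹⁷ W
In dBm: 10 log₁₀(5.88×10⁻¹⁷ / 10⁻³) = −132.3 dBm

−132.3 dBm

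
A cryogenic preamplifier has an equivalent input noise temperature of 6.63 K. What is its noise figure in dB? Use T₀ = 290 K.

F = 1 + T_e/T₀ = 1 + 6.63/290 = 1.02286
NF = 10 log₁₀(1.02286) = 0.098 dB

0.098 dB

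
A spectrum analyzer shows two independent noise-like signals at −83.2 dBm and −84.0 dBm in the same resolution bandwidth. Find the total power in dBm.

Convert to linear, add, convert back:
P₁ = 4.79×10⁻¹² W, P₂ = 3.98×10⁻¹² W
P_tot = 8.77×10⁻¹² W → 10 log₁₀(P_tot / 10⁻³) = −80.6 dBm

−80.6 dBm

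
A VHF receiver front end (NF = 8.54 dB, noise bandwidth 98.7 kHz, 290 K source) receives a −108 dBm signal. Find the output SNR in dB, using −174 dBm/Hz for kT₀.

7.5 dB

Noise floor: N = −174 + 10 log₁₀(B) + NF
10 log₁₀(9.87×10⁴) = 49.94 dB
N = −174 + 49.94 + 8.54 = −115.52 dBm
SNR = P_sig − N = −108 − (−115.52) = 7.52 dB → 7.5 dB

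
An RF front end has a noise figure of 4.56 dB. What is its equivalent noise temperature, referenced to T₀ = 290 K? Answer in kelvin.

539 K

F = 10^(4.56/10) = 2.85759
T_e = (F − 1)·T₀ = (2.85759 − 1) × 290 = 539 K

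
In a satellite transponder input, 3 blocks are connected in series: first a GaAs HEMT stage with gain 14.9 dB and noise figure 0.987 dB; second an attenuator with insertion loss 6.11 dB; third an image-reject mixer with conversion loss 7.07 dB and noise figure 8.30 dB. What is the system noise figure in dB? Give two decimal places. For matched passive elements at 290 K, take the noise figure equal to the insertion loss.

Convert to linear (a loss of L dB is a gain of −L dB): F_i = 10^(NF_i/10), G_i = 10^(G_i,dB/10)
  Stage 1: F_1 = 10^(0.987/10) = 1.255, G_1 = 10^(14.9/10) = 30.90
  Stage 2: F_2 = 10^(6.11/10) = 4.083, G_2 = 10^(−6.11/10) = 0.2449
  Stage 3: F_3 = 10^(8.30/10) = 6.761, G_3 = 10^(−7.07/10) = 0.1963
Friis cascade:
  F = 1.255 + (4.083 − 1)/30.90 + (6.761 − 1)/7.568 = 2.116
NF = 10 log₁₀(2.116) = 3.26 dB

3.26 dB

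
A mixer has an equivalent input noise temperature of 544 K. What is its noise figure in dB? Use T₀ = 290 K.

4.59 dB

F = 1 + T_e/T₀ = 1 + 544/290 = 2.87586
NF = 10 log₁₀(2.87586) = 4.59 dB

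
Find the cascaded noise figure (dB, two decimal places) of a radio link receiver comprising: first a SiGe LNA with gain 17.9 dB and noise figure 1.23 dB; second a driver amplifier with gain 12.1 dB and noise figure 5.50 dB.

Convert to linear (a loss of L dB is a gain of −L dB): F_i = 10^(NF_i/10), G_i = 10^(G_i,dB/10)
  Stage 1: F_1 = 10^(1.23/10) = 1.327, G_1 = 10^(17.9/10) = 61.66
  Stage 2: F_2 = 10^(5.50/10) = 3.548, G_2 = 10^(12.1/10) = 16.22
Friis cascade:
  F = 1.327 + (3.548 − 1)/61.66 = 1.369
NF = 10 log₁₀(1.369) = 1.36 dB

1.36 dB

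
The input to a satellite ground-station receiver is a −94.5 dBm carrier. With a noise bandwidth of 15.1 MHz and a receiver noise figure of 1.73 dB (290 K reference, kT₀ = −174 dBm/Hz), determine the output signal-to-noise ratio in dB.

6.0 dB

Noise floor: N = −174 + 10 log₁₀(B) + NF
10 log₁₀(1.51×10⁷) = 71.79 dB
N = −174 + 71.79 + 1.73 = −100.48 dBm
SNR = P_sig − N = −94.5 − (−100.48) = 5.98 dB → 6.0 dB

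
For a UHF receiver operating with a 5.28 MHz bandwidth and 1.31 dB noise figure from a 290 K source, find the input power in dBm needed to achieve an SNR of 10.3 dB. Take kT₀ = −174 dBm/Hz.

Sensitivity = −174 + 10 log₁₀(B) + NF + SNR_min
= −174 + 67.23 + 1.31 + 10.3
= −95.16 dBm → −95.2 dBm

−95.2 dBm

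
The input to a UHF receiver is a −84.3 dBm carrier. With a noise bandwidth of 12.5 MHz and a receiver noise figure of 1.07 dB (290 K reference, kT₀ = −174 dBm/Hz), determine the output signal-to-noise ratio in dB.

17.7 dB

Noise floor: N = −174 + 10 log₁₀(B) + NF
10 log₁₀(1.25×10⁷) = 70.97 dB
N = −174 + 70.97 + 1.07 = −101.96 dBm
SNR = P_sig − N = −84.3 − (−101.96) = 17.66 dB → 17.7 dB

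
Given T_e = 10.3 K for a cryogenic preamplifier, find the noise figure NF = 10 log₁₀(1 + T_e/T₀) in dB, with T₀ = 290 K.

0.152 dB

F = 1 + T_e/T₀ = 1 + 10.3/290 = 1.03552
NF = 10 log₁₀(1.03552) = 0.152 dB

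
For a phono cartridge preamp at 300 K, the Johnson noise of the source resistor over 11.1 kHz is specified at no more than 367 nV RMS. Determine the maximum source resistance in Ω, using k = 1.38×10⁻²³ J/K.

733 Ω

Johnson–Nyquist: V_n = √(4kTRB) ⇒ R = V_n² / (4kTB)
4kTB = 4 × 1.38×10⁻²³ × 300 × 1.11×10⁴ = 1.84×10⁻¹⁶
R = (3.67×10⁻⁷)² / 1.84×10⁻¹⁶ = 7.33×10² Ω = 733 Ω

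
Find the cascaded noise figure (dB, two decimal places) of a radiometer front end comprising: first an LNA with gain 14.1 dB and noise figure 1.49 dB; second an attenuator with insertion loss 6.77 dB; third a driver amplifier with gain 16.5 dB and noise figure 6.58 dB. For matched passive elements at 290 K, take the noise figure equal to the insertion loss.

3.45 dB

Convert to linear (a loss of L dB is a gain of −L dB): F_i = 10^(NF_i/10), G_i = 10^(G_i,dB/10)
  Stage 1: F_1 = 10^(1.49/10) = 1.409, G_1 = 10^(14.1/10) = 25.70
  Stage 2: F_2 = 10^(6.77/10) = 4.753, G_2 = 10^(−6.77/10) = 0.2104
  Stage 3: F_3 = 10^(6.58/10) = 4.550, G_3 = 10^(16.5/10) = 44.67
Friis cascade:
  F = 1.409 + (4.753 − 1)/25.70 + (4.550 − 1)/5.408 = 2.212
NF = 10 log₁₀(2.212) = 3.45 dB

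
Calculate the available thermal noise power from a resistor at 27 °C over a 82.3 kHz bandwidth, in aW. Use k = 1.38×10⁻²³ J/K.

T = 27 °C + 273.15 = 300.15 K
P_n = kTB = 1.38×10⁻²³ × 300.15 × 8.23×10⁴ = 3.41×10⁻¹⁶ W = 341 aW

341 aW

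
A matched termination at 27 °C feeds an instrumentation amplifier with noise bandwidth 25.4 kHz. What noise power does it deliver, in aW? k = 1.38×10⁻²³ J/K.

105 aW

T = 27 °C + 273.15 = 300.15 K
P_n = kTB = 1.38×10⁻²³ × 300.15 × 2.54×10⁴ = 1.05×10⁻¹⁶ W = 105 aW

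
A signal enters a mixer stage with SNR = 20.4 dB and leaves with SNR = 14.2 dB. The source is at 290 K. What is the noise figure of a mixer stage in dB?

NF (dB) = SNR_in(dB) − SNR_out(dB) when the source is at T₀
NF = 20.4 − 14.2 = 6.2 dB

6.2 dB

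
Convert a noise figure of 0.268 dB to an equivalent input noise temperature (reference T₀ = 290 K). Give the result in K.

18.5 K

F = 10^(0.268/10) = 1.06365
T_e = (F − 1)·T₀ = (1.06365 − 1) × 290 = 18.5 K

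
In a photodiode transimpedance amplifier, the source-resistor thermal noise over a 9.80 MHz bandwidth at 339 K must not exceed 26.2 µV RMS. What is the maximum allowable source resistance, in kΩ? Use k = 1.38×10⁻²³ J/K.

3.74 kΩ

Johnson–Nyquist: V_n = √(4kTRB) ⇒ R = V_n² / (4kTB)
4kTB = 4 × 1.38×10⁻²³ × 339 × 9.80×10⁶ = 1.83×10⁻¹³
R = (2.62×10⁻⁵)² / 1.83×10⁻¹³ = 3.74×10³ Ω = 3.74 kΩ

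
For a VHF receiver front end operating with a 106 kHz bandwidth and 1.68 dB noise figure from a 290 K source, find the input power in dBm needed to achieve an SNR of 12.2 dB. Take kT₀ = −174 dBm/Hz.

Sensitivity = −174 + 10 log₁₀(B) + NF + SNR_min
= −174 + 50.25 + 1.68 + 12.2
= −109.87 dBm → −109.9 dBm

−109.9 dBm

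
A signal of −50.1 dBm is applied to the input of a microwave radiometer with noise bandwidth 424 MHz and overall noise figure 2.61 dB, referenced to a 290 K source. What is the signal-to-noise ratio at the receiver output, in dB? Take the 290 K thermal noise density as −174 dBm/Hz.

Noise floor: N = −174 + 10 log₁₀(B) + NF
10 log₁₀(4.24×10⁸) = 86.27 dB
N = −174 + 86.27 + 2.61 = −85.12 dBm
SNR = P_sig − N = −50.1 − (−85.12) = 35.02 dB → 35.0 dB

35.0 dB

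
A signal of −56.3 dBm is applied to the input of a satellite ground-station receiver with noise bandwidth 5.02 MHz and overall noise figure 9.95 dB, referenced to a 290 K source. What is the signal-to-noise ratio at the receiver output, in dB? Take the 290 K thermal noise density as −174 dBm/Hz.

Noise floor: N = −174 + 10 log₁₀(B) + NF
10 log₁₀(5.02×10⁶) = 67.01 dB
N = −174 + 67.01 + 9.95 = −97.04 dBm
SNR = P_sig − N = −56.3 − (−97.04) = 40.74 dB → 40.7 dB

40.7 dB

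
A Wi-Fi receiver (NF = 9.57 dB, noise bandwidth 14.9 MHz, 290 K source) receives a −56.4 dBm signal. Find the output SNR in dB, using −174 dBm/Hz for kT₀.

36.3 dB

Noise floor: N = −174 + 10 log₁₀(B) + NF
10 log₁₀(1.49×10⁷) = 71.73 dB
N = −174 + 71.73 + 9.57 = −92.70 dBm
SNR = P_sig − N = −56.4 − (−92.70) = 36.30 dB → 36.3 dB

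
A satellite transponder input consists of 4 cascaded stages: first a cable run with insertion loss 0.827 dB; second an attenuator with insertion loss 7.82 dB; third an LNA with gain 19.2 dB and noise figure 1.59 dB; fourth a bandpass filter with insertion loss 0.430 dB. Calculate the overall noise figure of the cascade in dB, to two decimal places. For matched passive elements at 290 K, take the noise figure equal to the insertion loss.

10.24 dB

Convert to linear (a loss of L dB is a gain of −L dB): F_i = 10^(NF_i/10), G_i = 10^(G_i,dB/10)
  Stage 1: F_1 = 10^(0.827/10) = 1.210, G_1 = 10^(−0.827/10) = 0.8266
  Stage 2: F_2 = 10^(7.82/10) = 6.053, G_2 = 10^(−7.82/10) = 0.1652
  Stage 3: F_3 = 10^(1.59/10) = 1.442, G_3 = 10^(19.2/10) = 83.18
  Stage 4: F_4 = 10^(0.430/10) = 1.104, G_4 = 10^(−0.430/10) = 0.9057
Friis cascade:
  F = 1.210 + (6.053 − 1)/0.8266 + (1.442 − 1)/0.1366 + (1.104 − 1)/11.36 = 10.57
NF = 10 log₁₀(10.57) = 10.24 dB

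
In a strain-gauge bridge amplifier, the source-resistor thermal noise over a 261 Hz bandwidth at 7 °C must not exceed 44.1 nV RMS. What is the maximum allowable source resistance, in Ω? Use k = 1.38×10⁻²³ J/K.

482 Ω

T = 7 °C + 273.15 = 280.15 K
Johnson–Nyquist: V_n = √(4kTRB) ⇒ R = V_n² / (4kTB)
4kTB = 4 × 1.38×10⁻²³ × 280.15 × 2.61×10² = 4.04×10⁻¹⁸
R = (4.41×10⁻⁸)² / 4.04×10⁻¹⁸ = 4.82×10² Ω = 482 Ω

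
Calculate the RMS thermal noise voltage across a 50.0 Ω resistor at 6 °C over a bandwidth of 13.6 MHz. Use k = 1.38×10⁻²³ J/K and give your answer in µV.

T = 6 °C + 273.15 = 279.15 K
V_n = √(4kTRB)
4kTRB = 4 × 1.38×10⁻²³ × 279.15 × 5.00×10¹ × 1.36×10⁷ = 1.05×10⁻¹¹ V²
V_n = √(1.05×10⁻¹¹) = 3.24×10⁻⁶ V = 3.24 µV

3.24 µV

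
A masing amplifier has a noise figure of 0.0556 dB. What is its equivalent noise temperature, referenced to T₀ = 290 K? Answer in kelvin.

3.74 K

F = 10^(0.0556/10) = 1.01288
T_e = (F − 1)·T₀ = (1.01288 − 1) × 290 = 3.74 K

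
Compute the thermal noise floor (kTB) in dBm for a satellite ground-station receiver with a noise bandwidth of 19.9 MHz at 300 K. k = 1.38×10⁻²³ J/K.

P_n = kTB = 1.38×10⁻²³ × 300 × 1.99×10⁷ = 8.24×10⁻¹⁴ W
In dBm: 10 log₁₀(8.24×10⁻¹⁴ / 10⁻³) = −100.8 dBm

−100.8 dBm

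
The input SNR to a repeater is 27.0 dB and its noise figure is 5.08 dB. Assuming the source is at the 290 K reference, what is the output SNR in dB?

By definition F = SNR_in/SNR_out, so in dB: SNR_out = SNR_in − NF
SNR_out = 27.0 − 5.08 = 21.92 dB

21.92 dB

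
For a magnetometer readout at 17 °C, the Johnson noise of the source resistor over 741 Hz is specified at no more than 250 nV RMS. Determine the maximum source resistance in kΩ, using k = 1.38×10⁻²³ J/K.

5.27 kΩ

T = 17 °C + 273.15 = 290.15 K
Johnson–Nyquist: V_n = √(4kTRB) ⇒ R = V_n² / (4kTB)
4kTB = 4 × 1.38×10⁻²³ × 290.15 × 7.41×10² = 1.19×10⁻¹⁷
R = (2.50×10⁻⁷)² / 1.19×10⁻¹⁷ = 5.27×10³ Ω = 5.27 kΩ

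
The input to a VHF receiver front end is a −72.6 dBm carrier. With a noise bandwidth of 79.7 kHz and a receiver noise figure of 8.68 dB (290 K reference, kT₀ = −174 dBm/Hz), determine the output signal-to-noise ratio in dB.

Noise floor: N = −174 + 10 log₁₀(B) + NF
10 log₁₀(7.97×10⁴) = 49.01 dB
N = −174 + 49.01 + 8.68 = −116.31 dBm
SNR = P_sig − N = −72.6 − (−116.31) = 43.71 dB → 43.7 dB

43.7 dB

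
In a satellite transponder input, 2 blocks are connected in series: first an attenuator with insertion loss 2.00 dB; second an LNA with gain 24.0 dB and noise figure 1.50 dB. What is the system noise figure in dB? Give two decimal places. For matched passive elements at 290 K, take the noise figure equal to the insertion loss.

3.50 dB

Convert to linear (a loss of L dB is a gain of −L dB): F_i = 10^(NF_i/10), G_i = 10^(G_i,dB/10)
  Stage 1: F_1 = 10^(2.00/10) = 1.585, G_1 = 10^(−2.00/10) = 0.6310
  Stage 2: F_2 = 10^(1.50/10) = 1.413, G_2 = 10^(24.0/10) = 251.2
Friis cascade:
  F = 1.585 + (1.413 − 1)/0.6310 = 2.239
NF = 10 log₁₀(2.239) = 3.50 dB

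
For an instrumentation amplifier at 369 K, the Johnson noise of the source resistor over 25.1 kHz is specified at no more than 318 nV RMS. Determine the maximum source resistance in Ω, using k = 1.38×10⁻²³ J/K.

Johnson–Nyquist: V_n = √(4kTRB) ⇒ R = V_n² / (4kTB)
4kTB = 4 × 1.38×10⁻²³ × 369 × 2.51×10⁴ = 5.11×10⁻¹⁶
R = (3.18×10⁻⁷)² / 5.11×10⁻¹⁶ = 1.98×10² Ω = 198 Ω

198 Ω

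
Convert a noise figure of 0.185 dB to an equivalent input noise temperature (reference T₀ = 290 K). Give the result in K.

12.6 K

F = 10^(0.185/10) = 1.04352
T_e = (F − 1)·T₀ = (1.04352 − 1) × 290 = 12.6 K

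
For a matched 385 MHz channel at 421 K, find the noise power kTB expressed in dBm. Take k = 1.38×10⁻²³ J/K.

−86.5 dBm

P_n = kTB = 1.38×10⁻²³ × 421 × 3.85×10⁸ = 2.24×10⁻¹² W
In dBm: 10 log₁₀(2.24×10⁻¹² / 10⁻³) = −86.5 dBm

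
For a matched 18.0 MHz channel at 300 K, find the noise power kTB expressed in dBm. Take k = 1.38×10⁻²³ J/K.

P_n = kTB = 1.38×10⁻²³ × 300 × 1.80×10⁷ = 7.45×10⁻¹⁴ W
In dBm: 10 log₁₀(7.45×10⁻¹⁴ / 10⁻³) = −101.3 dBm

−101.3 dBm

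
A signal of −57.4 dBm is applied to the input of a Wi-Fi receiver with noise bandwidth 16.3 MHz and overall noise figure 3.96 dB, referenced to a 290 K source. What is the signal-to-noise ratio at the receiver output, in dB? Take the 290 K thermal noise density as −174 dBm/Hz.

40.5 dB

Noise floor: N = −174 + 10 log₁₀(B) + NF
10 log₁₀(1.63×10⁷) = 72.12 dB
N = −174 + 72.12 + 3.96 = −97.92 dBm
SNR = P_sig − N = −57.4 − (−97.92) = 40.52 dB → 40.5 dB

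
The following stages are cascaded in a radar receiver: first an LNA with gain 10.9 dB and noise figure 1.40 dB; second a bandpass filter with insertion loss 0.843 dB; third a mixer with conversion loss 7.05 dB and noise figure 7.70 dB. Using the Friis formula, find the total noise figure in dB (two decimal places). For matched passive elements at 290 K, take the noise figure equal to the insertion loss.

2.74 dB

Convert to linear (a loss of L dB is a gain of −L dB): F_i = 10^(NF_i/10), G_i = 10^(G_i,dB/10)
  Stage 1: F_1 = 10^(1.40/10) = 1.380, G_1 = 10^(10.9/10) = 12.30
  Stage 2: F_2 = 10^(0.843/10) = 1.214, G_2 = 10^(−0.843/10) = 0.8236
  Stage 3: F_3 = 10^(7.70/10) = 5.888, G_3 = 10^(−7.05/10) = 0.1972
Friis cascade:
  F = 1.380 + (1.214 − 1)/12.30 + (5.888 − 1)/10.13 = 1.880
NF = 10 log₁₀(1.880) = 2.74 dB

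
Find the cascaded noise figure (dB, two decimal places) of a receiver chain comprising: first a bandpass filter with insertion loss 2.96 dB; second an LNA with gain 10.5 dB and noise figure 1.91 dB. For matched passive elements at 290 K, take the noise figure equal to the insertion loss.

Convert to linear (a loss of L dB is a gain of −L dB): F_i = 10^(NF_i/10), G_i = 10^(G_i,dB/10)
  Stage 1: F_1 = 10^(2.96/10) = 1.977, G_1 = 10^(−2.96/10) = 0.5058
  Stage 2: F_2 = 10^(1.91/10) = 1.552, G_2 = 10^(10.5/10) = 11.22
Friis cascade:
  F = 1.977 + (1.552 − 1)/0.5058 = 3.069
NF = 10 log₁₀(3.069) = 4.87 dB

4.87 dB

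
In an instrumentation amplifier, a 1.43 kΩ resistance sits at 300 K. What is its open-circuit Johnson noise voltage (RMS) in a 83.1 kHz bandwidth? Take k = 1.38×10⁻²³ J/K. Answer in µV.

1.40 µV

V_n = √(4kTRB)
4kTRB = 4 × 1.38×10⁻²³ × 300 × 1.43×10³ × 8.31×10⁴ = 1.97×10⁻¹² V²
V_n = √(1.97×10⁻¹²) = 1.40×10⁻⁶ V = 1.40 µV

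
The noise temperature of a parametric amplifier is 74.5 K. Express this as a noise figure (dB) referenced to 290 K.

F = 1 + T_e/T₀ = 1 + 74.5/290 = 1.2569
NF = 10 log₁₀(1.2569) = 0.993 dB

0.993 dB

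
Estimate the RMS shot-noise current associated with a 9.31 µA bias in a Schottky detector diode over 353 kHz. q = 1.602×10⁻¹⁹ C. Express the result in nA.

I_n = √(2qI·B)
2qI·B = 2 × 1.602×10⁻¹⁹ × 9.31×10⁻⁶ × 3.53×10⁵ = 1.05×10⁻¹⁸ A²
I_n = √(1.05×10⁻¹⁸) = 1.03×10⁻⁹ A = 1.03 nA

1.03 nA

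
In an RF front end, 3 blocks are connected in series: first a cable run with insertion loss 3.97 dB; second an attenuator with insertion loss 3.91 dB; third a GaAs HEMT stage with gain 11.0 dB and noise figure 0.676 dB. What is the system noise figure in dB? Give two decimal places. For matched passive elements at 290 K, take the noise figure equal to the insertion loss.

8.56 dB

Convert to linear (a loss of L dB is a gain of −L dB): F_i = 10^(NF_i/10), G_i = 10^(G_i,dB/10)
  Stage 1: F_1 = 10^(3.97/10) = 2.495, G_1 = 10^(−3.97/10) = 0.4009
  Stage 2: F_2 = 10^(3.91/10) = 2.460, G_2 = 10^(−3.91/10) = 0.4064
  Stage 3: F_3 = 10^(0.676/10) = 1.168, G_3 = 10^(11.0/10) = 12.59
Friis cascade:
  F = 2.495 + (2.460 − 1)/0.4009 + (1.168 − 1)/0.1629 = 7.171
NF = 10 log₁₀(7.171) = 8.56 dB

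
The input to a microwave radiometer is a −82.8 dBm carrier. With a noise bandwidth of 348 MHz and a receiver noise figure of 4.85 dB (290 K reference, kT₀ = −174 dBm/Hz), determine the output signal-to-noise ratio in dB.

0.9 dB

Noise floor: N = −174 + 10 log₁₀(B) + NF
10 log₁₀(3.48×10⁸) = 85.42 dB
N = −174 + 85.42 + 4.85 = −83.73 dBm
SNR = P_sig − N = −82.8 − (−83.73) = 0.93 dB → 0.9 dB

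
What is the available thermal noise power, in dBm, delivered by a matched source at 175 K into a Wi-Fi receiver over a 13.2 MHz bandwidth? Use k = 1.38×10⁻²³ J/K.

−105.0 dBm

P_n = kTB = 1.38×10⁻²³ × 175 × 1.32×10⁷ = 3.19×10⁻¹⁴ W
In dBm: 10 log₁₀(3.19×10⁻¹⁴ / 10⁻³) = −105.0 dBm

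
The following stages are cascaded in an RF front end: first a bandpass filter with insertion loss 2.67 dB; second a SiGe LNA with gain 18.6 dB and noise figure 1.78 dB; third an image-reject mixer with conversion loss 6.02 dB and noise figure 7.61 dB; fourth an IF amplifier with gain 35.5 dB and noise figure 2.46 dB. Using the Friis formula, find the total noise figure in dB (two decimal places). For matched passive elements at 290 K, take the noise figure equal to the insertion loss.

4.75 dB

Convert to linear (a loss of L dB is a gain of −L dB): F_i = 10^(NF_i/10), G_i = 10^(G_i,dB/10)
  Stage 1: F_1 = 10^(2.67/10) = 1.849, G_1 = 10^(−2.67/10) = 0.5408
  Stage 2: F_2 = 10^(1.78/10) = 1.507, G_2 = 10^(18.6/10) = 72.44
  Stage 3: F_3 = 10^(7.61/10) = 5.768, G_3 = 10^(−6.02/10) = 0.2500
  Stage 4: F_4 = 10^(2.46/10) = 1.762, G_4 = 10^(35.5/10) = 3548
Friis cascade:
  F = 1.849 + (1.507 − 1)/0.5408 + (5.768 − 1)/39.17 + (1.762 − 1)/9.795 = 2.986
NF = 10 log₁₀(2.986) = 4.75 dB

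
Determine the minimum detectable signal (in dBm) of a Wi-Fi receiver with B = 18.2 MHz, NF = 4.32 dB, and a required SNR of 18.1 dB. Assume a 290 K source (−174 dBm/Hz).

Sensitivity = −174 + 10 log₁₀(B) + NF + SNR_min
= −174 + 72.6 + 4.32 + 18.1
= −78.98 dBm → −79.0 dBm

−79.0 dBm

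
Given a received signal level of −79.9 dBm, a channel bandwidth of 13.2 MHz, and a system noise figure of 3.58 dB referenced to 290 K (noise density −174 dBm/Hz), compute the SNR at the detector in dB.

19.3 dB

Noise floor: N = −174 + 10 log₁₀(B) + NF
10 log₁₀(1.32×10⁷) = 71.21 dB
N = −174 + 71.21 + 3.58 = −99.21 dBm
SNR = P_sig − N = −79.9 − (−99.21) = 19.31 dB → 19.3 dB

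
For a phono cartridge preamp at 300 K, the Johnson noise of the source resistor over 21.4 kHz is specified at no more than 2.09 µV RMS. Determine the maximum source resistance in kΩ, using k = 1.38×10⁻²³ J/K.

Johnson–Nyquist: V_n = √(4kTRB) ⇒ R = V_n² / (4kTB)
4kTB = 4 × 1.38×10⁻²³ × 300 × 2.14×10⁴ = 3.54×10⁻¹⁶
R = (2.09×10⁻⁶)² / 3.54×10⁻¹⁶ = 1.23×10⁴ Ω = 12.3 kΩ

12.3 kΩ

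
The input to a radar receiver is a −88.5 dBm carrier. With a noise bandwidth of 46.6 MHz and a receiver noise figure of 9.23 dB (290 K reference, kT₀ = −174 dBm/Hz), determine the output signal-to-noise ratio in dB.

−0.4 dB

Noise floor: N = −174 + 10 log₁₀(B) + NF
10 log₁₀(4.66×10⁷) = 76.68 dB
N = −174 + 76.68 + 9.23 = −88.09 dBm
SNR = P_sig − N = −88.5 − (−88.09) = −0.41 dB → −0.4 dB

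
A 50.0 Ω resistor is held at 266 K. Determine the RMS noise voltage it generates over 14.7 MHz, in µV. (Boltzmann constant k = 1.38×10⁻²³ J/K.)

3.29 µV

V_n = √(4kTRB)
4kTRB = 4 × 1.38×10⁻²³ × 266 × 5.00×10¹ × 1.47×10⁷ = 1.08×10⁻¹¹ V²
V_n = √(1.08×10⁻¹¹) = 3.29×10⁻⁶ V = 3.29 µV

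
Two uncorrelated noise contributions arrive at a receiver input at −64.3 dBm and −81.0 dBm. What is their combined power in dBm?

−64.2 dBm

Convert to linear, add, convert back:
P₁ = 3.72×10⁻¹⁰ W, P₂ = 7.94×10⁻¹² W
P_tot = 3.79×10⁻¹⁰ W → 10 log₁₀(P_tot / 10⁻³) = −64.2 dBm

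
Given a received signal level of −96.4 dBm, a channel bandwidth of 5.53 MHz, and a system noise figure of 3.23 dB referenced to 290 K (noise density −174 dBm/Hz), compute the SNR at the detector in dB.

6.9 dB

Noise floor: N = −174 + 10 log₁₀(B) + NF
10 log₁₀(5.53×10⁶) = 67.43 dB
N = −174 + 67.43 + 3.23 = −103.34 dBm
SNR = P_sig − N = −96.4 − (−103.34) = 6.94 dB → 6.9 dB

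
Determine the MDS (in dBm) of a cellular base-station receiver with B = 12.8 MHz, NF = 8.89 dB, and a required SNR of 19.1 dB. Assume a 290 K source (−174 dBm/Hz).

Sensitivity = −174 + 10 log₁₀(B) + NF + SNR_min
= −174 + 71.07 + 8.89 + 19.1
= −74.94 dBm → −74.9 dBm

−74.9 dBm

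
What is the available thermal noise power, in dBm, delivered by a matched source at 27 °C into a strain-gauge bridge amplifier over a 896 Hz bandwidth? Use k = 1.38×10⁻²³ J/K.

−144.3 dBm

T = 27 °C + 273.15 = 300.15 K
P_n = kTB = 1.38×10⁻²³ × 300.15 × 8.96×10² = 3.71×10⁻¹⁸ W
In dBm: 10 log₁₀(3.71×10⁻¹⁸ / 10⁻³) = −144.3 dBm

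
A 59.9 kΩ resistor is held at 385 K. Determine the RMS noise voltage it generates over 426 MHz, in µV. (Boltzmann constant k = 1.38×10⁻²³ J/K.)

736 µV

V_n = √(4kTRB)
4kTRB = 4 × 1.38×10⁻²³ × 385 × 5.99×10⁴ × 4.26×10⁸ = 5.42×10⁻⁷ V²
V_n = √(5.42×10⁻⁷) = 7.36×10⁻⁴ V = 736 µV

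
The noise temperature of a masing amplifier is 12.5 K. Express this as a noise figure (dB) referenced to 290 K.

0.183 dB

F = 1 + T_e/T₀ = 1 + 12.5/290 = 1.0431
NF = 10 log₁₀(1.0431) = 0.183 dB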